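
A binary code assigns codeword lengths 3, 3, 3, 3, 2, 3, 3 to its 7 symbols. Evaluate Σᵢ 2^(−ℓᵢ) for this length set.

With common denominator 2^3 = 8: Σ 2^(−ℓᵢ) = 1/8 + 1/8 + 1/8 + 1/8 + 2/8 + 1/8 + 1/8 = 8/8 = 1.

1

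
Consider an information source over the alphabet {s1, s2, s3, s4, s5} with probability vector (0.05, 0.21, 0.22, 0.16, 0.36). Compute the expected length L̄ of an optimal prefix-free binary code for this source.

Repeatedly combine the two least-probable nodes; the expected code length is the sum of the merged weights.
merge 1/20 + 4/25 → 21/100
merge 21/100 + 21/100 → 21/50
merge 11/50 + 9/25 → 29/50
merge 21/50 + 29/50 → 1
L = 21/100 + 21/50 + 29/50 + 1 = 221/100 = 2.21 bits/symbol.

2.21 bits/symbol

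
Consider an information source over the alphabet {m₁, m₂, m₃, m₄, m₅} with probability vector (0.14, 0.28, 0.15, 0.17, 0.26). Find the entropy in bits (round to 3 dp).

2.262 bits

H = −Σ pᵢ log₂ pᵢ.
−0.14·log₂(0.14) = 0.3971
−0.28·log₂(0.28) = 0.5142
−0.15·log₂(0.15) = 0.4105
−0.17·log₂(0.17) = 0.4346
−0.26·log₂(0.26) = 0.5053
Sum ≈ 2.2618 → 2.262 bits.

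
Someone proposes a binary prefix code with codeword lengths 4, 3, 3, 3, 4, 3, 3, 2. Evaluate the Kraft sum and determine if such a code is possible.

With common denominator 2^4 = 16: Σ 2^(−ℓᵢ) = 1/16 + 2/16 + 2/16 + 2/16 + 1/16 + 2/16 + 2/16 + 4/16 = 16/16 = 1.
Kraft's inequality requires Σ ≤ 1; here Σ = 1 ≤ 1, so such a prefix code exists.

1; yes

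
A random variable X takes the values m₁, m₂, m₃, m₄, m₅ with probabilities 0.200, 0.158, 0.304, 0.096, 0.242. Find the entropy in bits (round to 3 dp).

2.227 bits

H = −Σ pᵢ log₂ pᵢ.
−0.200·log₂(0.200) = 0.4644
−0.158·log₂(0.158) = 0.4206
−0.304·log₂(0.304) = 0.5222
−0.096·log₂(0.096) = 0.3246
−0.242·log₂(0.242) = 0.4954
Sum ≈ 2.2271 → 2.227 bits.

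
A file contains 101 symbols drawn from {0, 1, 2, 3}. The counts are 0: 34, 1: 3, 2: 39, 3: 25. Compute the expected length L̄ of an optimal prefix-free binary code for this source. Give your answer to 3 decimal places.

1.891 bits/symbol

Probabilities are the counts divided by 101.
Repeatedly combine the two least-probable nodes; the expected code length is the sum of the merged weights.
merge 3/101 + 25/101 → 28/101
merge 28/101 + 34/101 → 62/101
merge 39/101 + 62/101 → 1
L = 28/101 + 62/101 + 1 = 191/101 ≈ 1.891 bits/symbol.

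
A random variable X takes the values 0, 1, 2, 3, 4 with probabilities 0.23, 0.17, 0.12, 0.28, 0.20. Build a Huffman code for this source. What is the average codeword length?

Repeatedly combine the two least-probable nodes; the expected code length is the sum of the merged weights.
merge 3/25 + 17/100 → 29/100
merge 1/5 + 23/100 → 43/100
merge 7/25 + 29/100 → 57/100
merge 43/100 + 57/100 → 1
L = 29/100 + 43/100 + 57/100 + 1 = 229/100 = 2.29 bits/symbol.

2.29 bits/symbol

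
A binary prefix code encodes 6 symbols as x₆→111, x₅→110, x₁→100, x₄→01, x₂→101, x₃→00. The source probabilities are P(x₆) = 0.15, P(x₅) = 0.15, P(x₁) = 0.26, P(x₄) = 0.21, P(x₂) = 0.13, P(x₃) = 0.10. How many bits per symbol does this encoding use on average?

L̄ = Σ pᵢ·ℓᵢ = 0.15·3 + 0.15·3 + 0.26·3 + 0.21·2 + 0.13·3 + 0.10·2 = 2.69 bits/symbol.

2.69 bits/symbol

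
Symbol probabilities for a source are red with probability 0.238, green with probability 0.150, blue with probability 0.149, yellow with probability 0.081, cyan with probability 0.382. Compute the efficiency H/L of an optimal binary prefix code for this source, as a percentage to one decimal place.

Entropy H = −Σ p log₂ p ≈ 2.1367 bits.
Huffman merges: 81/1000+149/1000→23/100; 3/20+23/100→19/50; 119/500+19/50→309/500; 191/500+309/500→1. L = 557/250 ≈ 2.2280.
Efficiency = H/L = 2.1367/2.2280 = 95.9%.

95.9%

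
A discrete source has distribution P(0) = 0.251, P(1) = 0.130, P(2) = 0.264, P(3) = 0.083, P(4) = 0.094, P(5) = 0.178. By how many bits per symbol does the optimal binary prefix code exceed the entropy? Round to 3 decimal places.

Entropy H = −Σ p log₂ p ≈ 2.4524 bits.
Huffman merges: 83/1000+47/500→177/1000; 13/100+177/1000→307/1000; 89/500+251/1000→429/1000; 33/125+307/1000→571/1000; 429/1000+571/1000→1. L = 621/250 ≈ 2.4840.
L − H = 2.4840 − 2.4524 = 0.032 bits.

0.032 bits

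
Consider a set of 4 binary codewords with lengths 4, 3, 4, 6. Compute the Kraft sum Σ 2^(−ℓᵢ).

0.265625

With common denominator 2^6 = 64: Σ 2^(−ℓᵢ) = 4/64 + 8/64 + 4/64 + 1/64 = 17/64 = 0.265625.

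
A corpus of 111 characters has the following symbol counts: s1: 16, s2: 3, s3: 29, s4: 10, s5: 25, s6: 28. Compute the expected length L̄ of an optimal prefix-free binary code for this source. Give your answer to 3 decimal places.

Probabilities are the counts divided by 111.
Repeatedly combine the two least-probable nodes; the expected code length is the sum of the merged weights.
merge 1/37 + 10/111 → 13/111
merge 13/111 + 16/111 → 29/111
merge 25/111 + 28/111 → 53/111
merge 29/111 + 29/111 → 58/111
merge 53/111 + 58/111 → 1
L = 13/111 + 29/111 + 53/111 + 58/111 + 1 = 88/37 ≈ 2.378 bits/symbol.

2.378 bits/symbol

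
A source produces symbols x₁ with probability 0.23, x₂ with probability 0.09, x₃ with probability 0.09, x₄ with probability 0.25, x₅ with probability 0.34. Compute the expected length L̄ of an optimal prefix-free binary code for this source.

Repeatedly combine the two least-probable nodes; the expected code length is the sum of the merged weights.
merge 9/100 + 9/100 → 9/50
merge 9/50 + 23/100 → 41/100
merge 1/4 + 17/50 → 59/100
merge 41/100 + 59/100 → 1
L = 9/50 + 41/100 + 59/100 + 1 = 109/50 = 2.18 bits/symbol.

2.18 bits/symbol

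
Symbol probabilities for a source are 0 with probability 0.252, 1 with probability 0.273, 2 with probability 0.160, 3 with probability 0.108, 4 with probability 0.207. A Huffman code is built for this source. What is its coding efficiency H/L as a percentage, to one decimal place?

99.3%

Entropy H = −Σ p log₂ p ≈ 2.2526 bits.
Huffman merges: 27/250+4/25→67/250; 207/1000+63/250→459/1000; 67/250+273/1000→541/1000; 459/1000+541/1000→1. L = 567/250 ≈ 2.2680.
Efficiency = H/L = 2.2526/2.2680 = 99.3%.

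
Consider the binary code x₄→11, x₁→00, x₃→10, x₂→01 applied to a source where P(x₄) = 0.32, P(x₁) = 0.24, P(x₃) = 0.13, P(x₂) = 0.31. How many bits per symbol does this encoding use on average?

2 bits/symbol

L̄ = Σ pᵢ·ℓᵢ = 0.32·2 + 0.24·2 + 0.13·2 + 0.31·2 = 2 bits/symbol.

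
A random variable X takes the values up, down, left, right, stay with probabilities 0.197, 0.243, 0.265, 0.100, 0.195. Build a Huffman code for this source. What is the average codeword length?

Repeatedly combine the two least-probable nodes; the expected code length is the sum of the merged weights.
merge 1/10 + 39/200 → 59/200
merge 197/1000 + 243/1000 → 11/25
merge 53/200 + 59/200 → 14/25
merge 11/25 + 14/25 → 1
L = 59/200 + 11/25 + 14/25 + 1 = 459/200 = 2.295 bits/symbol.

2.295 bits/symbol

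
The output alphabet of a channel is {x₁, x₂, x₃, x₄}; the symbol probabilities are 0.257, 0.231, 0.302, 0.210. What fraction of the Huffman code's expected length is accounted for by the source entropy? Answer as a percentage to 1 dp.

99.3%

Entropy H = −Σ p log₂ p ≈ 1.9866 bits.
Huffman merges: 21/100+231/1000→441/1000; 257/1000+151/500→559/1000; 441/1000+559/1000→1. L = 2 ≈ 2.0000.
Efficiency = H/L = 1.9866/2.0000 = 99.3%.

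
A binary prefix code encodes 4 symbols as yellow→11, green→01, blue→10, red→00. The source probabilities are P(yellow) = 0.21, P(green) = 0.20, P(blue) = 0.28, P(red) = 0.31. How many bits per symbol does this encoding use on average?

2 bits/symbol

L̄ = Σ pᵢ·ℓᵢ = 0.21·2 + 0.20·2 + 0.28·2 + 0.31·2 = 2 bits/symbol.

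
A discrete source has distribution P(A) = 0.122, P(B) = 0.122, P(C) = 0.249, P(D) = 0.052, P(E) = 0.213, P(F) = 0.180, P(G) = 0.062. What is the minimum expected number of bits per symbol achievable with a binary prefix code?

2.652 bits/symbol

Repeatedly combine the two least-probable nodes; the expected code length is the sum of the merged weights.
merge 13/250 + 31/500 → 57/500
merge 57/500 + 61/500 → 59/250
merge 61/500 + 9/50 → 151/500
merge 213/1000 + 59/250 → 449/1000
merge 249/1000 + 151/500 → 551/1000
merge 449/1000 + 551/1000 → 1
L = 57/500 + 59/250 + 151/500 + 449/1000 + 551/1000 + 1 = 663/250 = 2.652 bits/symbol.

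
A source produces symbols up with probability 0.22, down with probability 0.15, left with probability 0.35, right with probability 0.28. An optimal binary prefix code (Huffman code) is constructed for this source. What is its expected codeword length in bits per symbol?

2 bits/symbol

Repeatedly combine the two least-probable nodes; the expected code length is the sum of the merged weights.
merge 3/20 + 11/50 → 37/100
merge 7/25 + 7/20 → 63/100
merge 37/100 + 63/100 → 1
L = 37/100 + 63/100 + 1 = 2 bits/symbol.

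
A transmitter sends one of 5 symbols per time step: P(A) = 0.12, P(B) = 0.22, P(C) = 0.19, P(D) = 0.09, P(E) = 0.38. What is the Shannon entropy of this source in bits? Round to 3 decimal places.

H = −Σ pᵢ log₂ pᵢ.
−0.12·log₂(0.12) = 0.3671
−0.22·log₂(0.22) = 0.4806
−0.19·log₂(0.19) = 0.4552
−0.09·log₂(0.09) = 0.3127
−0.38·log₂(0.38) = 0.5305
Sum ≈ 2.1460 → 2.146 bits.

2.146 bits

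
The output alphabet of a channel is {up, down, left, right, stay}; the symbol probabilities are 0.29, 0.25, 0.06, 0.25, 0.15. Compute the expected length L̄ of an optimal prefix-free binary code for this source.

2.21 bits/symbol

Repeatedly combine the two least-probable nodes; the expected code length is the sum of the merged weights.
merge 3/50 + 3/20 → 21/100
merge 21/100 + 1/4 → 23/50
merge 1/4 + 29/100 → 27/50
merge 23/50 + 27/50 → 1
L = 21/100 + 23/50 + 27/50 + 1 = 221/100 = 2.21 bits/symbol.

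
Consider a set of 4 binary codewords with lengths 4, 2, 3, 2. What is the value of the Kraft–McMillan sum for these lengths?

0.6875

With common denominator 2^4 = 16: Σ 2^(−ℓᵢ) = 1/16 + 4/16 + 2/16 + 4/16 = 11/16 = 0.6875.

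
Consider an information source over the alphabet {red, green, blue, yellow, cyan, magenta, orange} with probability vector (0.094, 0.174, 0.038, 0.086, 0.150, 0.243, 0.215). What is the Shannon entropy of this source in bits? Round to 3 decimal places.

2.627 bits

H = −Σ pᵢ log₂ pᵢ.
−0.094·log₂(0.094) = 0.3207
−0.174·log₂(0.174) = 0.4390
−0.038·log₂(0.038) = 0.1793
−0.086·log₂(0.086) = 0.3044
−0.150·log₂(0.150) = 0.4105
−0.243·log₂(0.243) = 0.4960
−0.215·log₂(0.215) = 0.4768
Sum ≈ 2.6266 → 2.627 bits.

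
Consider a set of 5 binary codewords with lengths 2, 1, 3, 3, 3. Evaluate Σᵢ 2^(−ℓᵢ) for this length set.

1.125

With common denominator 2^3 = 8: Σ 2^(−ℓᵢ) = 2/8 + 4/8 + 1/8 + 1/8 + 1/8 = 9/8 = 1.125.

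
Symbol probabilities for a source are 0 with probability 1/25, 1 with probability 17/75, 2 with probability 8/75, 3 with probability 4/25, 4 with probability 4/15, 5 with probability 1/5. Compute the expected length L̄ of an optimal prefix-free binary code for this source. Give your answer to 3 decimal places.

Repeatedly combine the two least-probable nodes; the expected code length is the sum of the merged weights.
merge 1/25 + 8/75 → 11/75
merge 11/75 + 4/25 → 23/75
merge 1/5 + 17/75 → 32/75
merge 4/15 + 23/75 → 43/75
merge 32/75 + 43/75 → 1
L = 11/75 + 23/75 + 32/75 + 43/75 + 1 = 184/75 ≈ 2.453 bits/symbol.

2.453 bits/symbol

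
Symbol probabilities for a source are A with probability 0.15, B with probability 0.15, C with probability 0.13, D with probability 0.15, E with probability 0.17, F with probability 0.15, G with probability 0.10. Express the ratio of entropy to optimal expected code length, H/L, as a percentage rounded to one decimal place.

Entropy H = −Σ p log₂ p ≈ 2.7916 bits.
Huffman merges: 1/10+13/100→23/100; 3/20+3/20→3/10; 3/20+3/20→3/10; 17/100+23/100→2/5; 3/10+3/10→3/5; 2/5+3/5→1. L = 283/100 ≈ 2.8300.
Efficiency = H/L = 2.7916/2.8300 = 98.6%.

98.6%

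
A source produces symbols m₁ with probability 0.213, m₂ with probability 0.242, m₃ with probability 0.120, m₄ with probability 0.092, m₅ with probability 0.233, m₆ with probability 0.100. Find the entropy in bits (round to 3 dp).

2.476 bits

H = −Σ pᵢ log₂ pᵢ.
−0.213·log₂(0.213) = 0.4752
−0.242·log₂(0.242) = 0.4954
−0.120·log₂(0.120) = 0.3671
−0.092·log₂(0.092) = 0.3167
−0.233·log₂(0.233) = 0.4897
−0.100·log₂(0.100) = 0.3322
Sum ≈ 2.4762 → 2.476 bits.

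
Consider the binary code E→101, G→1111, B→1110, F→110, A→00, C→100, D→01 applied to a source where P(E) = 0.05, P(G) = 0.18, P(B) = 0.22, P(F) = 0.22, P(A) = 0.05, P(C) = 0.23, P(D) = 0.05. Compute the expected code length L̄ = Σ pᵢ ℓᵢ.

L̄ = Σ pᵢ·ℓᵢ = 0.05·3 + 0.18·4 + 0.22·4 + 0.22·3 + 0.05·2 + 0.23·3 + 0.05·2 = 3.3 bits/symbol.

3.3 bits/symbol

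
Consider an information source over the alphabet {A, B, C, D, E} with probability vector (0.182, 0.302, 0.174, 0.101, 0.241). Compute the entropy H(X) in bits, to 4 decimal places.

H = −Σ pᵢ log₂ pᵢ.
−0.182·log₂(0.182) = 0.4474
−0.302·log₂(0.302) = 0.5217
−0.174·log₂(0.174) = 0.4390
−0.101·log₂(0.101) = 0.3341
−0.241·log₂(0.241) = 0.4947
Sum ≈ 2.2368 → 2.2368 bits.

2.2368 bits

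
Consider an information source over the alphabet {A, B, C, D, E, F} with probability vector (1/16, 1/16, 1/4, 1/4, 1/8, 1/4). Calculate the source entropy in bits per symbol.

2.375 bits

Each probability is a power of 1/2, so log₂(1/p) is an integer.
H = Σ p·log₂(1/p) = 1/16·4 + 1/16·4 + 1/4·2 + 1/4·2 + 1/8·3 + 1/4·2 = 2.375 bits.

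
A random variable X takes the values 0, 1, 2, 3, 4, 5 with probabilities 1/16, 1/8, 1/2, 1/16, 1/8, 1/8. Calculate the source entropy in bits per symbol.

Each probability is a power of 1/2, so log₂(1/p) is an integer.
H = Σ p·log₂(1/p) = 1/16·4 + 1/8·3 + 1/2·1 + 1/16·4 + 1/8·3 + 1/8·3 = 2.125 bits.

2.125 bits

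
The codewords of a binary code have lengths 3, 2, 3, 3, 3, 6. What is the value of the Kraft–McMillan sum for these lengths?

With common denominator 2^6 = 64: Σ 2^(−ℓᵢ) = 8/64 + 16/64 + 8/64 + 8/64 + 8/64 + 1/64 = 49/64 = 0.765625.

0.765625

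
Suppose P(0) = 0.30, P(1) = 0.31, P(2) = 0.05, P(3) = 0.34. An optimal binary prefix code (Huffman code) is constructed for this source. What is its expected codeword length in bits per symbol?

Repeatedly combine the two least-probable nodes; the expected code length is the sum of the merged weights.
merge 1/20 + 3/10 → 7/20
merge 31/100 + 17/50 → 13/20
merge 7/20 + 13/20 → 1
L = 7/20 + 13/20 + 1 = 2 bits/symbol.

2 bits/symbol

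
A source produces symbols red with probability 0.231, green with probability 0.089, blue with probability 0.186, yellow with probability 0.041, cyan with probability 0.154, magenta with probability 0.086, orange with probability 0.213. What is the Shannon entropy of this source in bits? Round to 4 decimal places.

2.6345 bits

H = −Σ pᵢ log₂ pᵢ.
−0.231·log₂(0.231) = 0.4883
−0.089·log₂(0.089) = 0.3106
−0.186·log₂(0.186) = 0.4514
−0.041·log₂(0.041) = 0.1889
−0.154·log₂(0.154) = 0.4156
−0.086·log₂(0.086) = 0.3044
−0.213·log₂(0.213) = 0.4752
Sum ≈ 2.6345 → 2.6345 bits.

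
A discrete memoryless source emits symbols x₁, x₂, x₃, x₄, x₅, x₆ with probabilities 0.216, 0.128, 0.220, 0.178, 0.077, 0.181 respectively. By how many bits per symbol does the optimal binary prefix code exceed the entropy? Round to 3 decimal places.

Entropy H = −Σ p log₂ p ≈ 2.5121 bits.
Huffman merges: 77/1000+16/125→41/200; 89/500+181/1000→359/1000; 41/200+27/125→421/1000; 11/50+359/1000→579/1000; 421/1000+579/1000→1. L = 641/250 ≈ 2.5640.
L − H = 2.5640 − 2.5121 = 0.052 bits.

0.052 bits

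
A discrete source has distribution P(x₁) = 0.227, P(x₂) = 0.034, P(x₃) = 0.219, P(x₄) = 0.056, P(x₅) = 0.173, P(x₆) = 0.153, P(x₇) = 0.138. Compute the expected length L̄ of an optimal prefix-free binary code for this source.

Repeatedly combine the two least-probable nodes; the expected code length is the sum of the merged weights.
merge 17/500 + 7/125 → 9/100
merge 9/100 + 69/500 → 57/250
merge 153/1000 + 173/1000 → 163/500
merge 219/1000 + 227/1000 → 223/500
merge 57/250 + 163/500 → 277/500
merge 223/500 + 277/500 → 1
L = 9/100 + 57/250 + 163/500 + 223/500 + 277/500 + 1 = 661/250 = 2.644 bits/symbol.

2.644 bits/symbol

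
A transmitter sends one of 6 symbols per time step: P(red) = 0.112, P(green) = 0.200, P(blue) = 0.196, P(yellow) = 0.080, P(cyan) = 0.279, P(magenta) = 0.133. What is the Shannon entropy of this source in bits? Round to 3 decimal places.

H = −Σ pᵢ log₂ pᵢ.
−0.112·log₂(0.112) = 0.3537
−0.200·log₂(0.200) = 0.4644
−0.196·log₂(0.196) = 0.4608
−0.080·log₂(0.080) = 0.2915
−0.279·log₂(0.279) = 0.5138
−0.133·log₂(0.133) = 0.3871
Sum ≈ 2.4714 → 2.471 bits.

2.471 bits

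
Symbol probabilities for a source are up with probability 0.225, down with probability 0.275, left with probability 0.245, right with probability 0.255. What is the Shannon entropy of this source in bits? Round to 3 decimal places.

H = −Σ pᵢ log₂ pᵢ.
−0.225·log₂(0.225) = 0.4842
−0.275·log₂(0.275) = 0.5122
−0.245·log₂(0.245) = 0.4971
−0.255·log₂(0.255) = 0.5027
Sum ≈ 1.9962 → 1.996 bits.

1.996 bits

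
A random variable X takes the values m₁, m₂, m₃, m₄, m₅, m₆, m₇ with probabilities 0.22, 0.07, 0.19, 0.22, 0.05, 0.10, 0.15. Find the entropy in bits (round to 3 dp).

H = −Σ pᵢ log₂ pᵢ.
−0.22·log₂(0.22) = 0.4806
−0.07·log₂(0.07) = 0.2686
−0.19·log₂(0.19) = 0.4552
−0.22·log₂(0.22) = 0.4806
−0.05·log₂(0.05) = 0.2161
−0.10·log₂(0.10) = 0.3322
−0.15·log₂(0.15) = 0.4105
Sum ≈ 2.6438 → 2.644 bits.

2.644 bits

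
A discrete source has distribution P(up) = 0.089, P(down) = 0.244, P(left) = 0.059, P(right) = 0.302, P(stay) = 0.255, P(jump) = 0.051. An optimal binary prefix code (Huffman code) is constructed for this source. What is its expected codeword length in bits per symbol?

2.309 bits/symbol

Repeatedly combine the two least-probable nodes; the expected code length is the sum of the merged weights.
merge 51/1000 + 59/1000 → 11/100
merge 89/1000 + 11/100 → 199/1000
merge 199/1000 + 61/250 → 443/1000
merge 51/200 + 151/500 → 557/1000
merge 443/1000 + 557/1000 → 1
L = 11/100 + 199/1000 + 443/1000 + 557/1000 + 1 = 2309/1000 = 2.309 bits/symbol.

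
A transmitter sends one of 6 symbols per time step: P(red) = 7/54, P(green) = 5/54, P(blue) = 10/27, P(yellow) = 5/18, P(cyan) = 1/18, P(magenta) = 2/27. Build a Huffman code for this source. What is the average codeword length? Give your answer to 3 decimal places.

2.333 bits/symbol

Repeatedly combine the two least-probable nodes; the expected code length is the sum of the merged weights.
merge 1/18 + 2/27 → 7/54
merge 5/54 + 7/54 → 2/9
merge 7/54 + 2/9 → 19/54
merge 5/18 + 19/54 → 17/27
merge 10/27 + 17/27 → 1
L = 7/54 + 2/9 + 19/54 + 17/27 + 1 = 7/3 ≈ 2.333 bits/symbol.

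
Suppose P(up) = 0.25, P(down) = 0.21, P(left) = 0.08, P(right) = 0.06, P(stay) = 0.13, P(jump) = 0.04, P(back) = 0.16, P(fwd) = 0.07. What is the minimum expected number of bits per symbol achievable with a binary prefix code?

Repeatedly combine the two least-probable nodes; the expected code length is the sum of the merged weights.
merge 1/25 + 3/50 → 1/10
merge 7/100 + 2/25 → 3/20
merge 1/10 + 13/100 → 23/100
merge 3/20 + 4/25 → 31/100
merge 21/100 + 23/100 → 11/25
merge 1/4 + 31/100 → 14/25
merge 11/25 + 14/25 → 1
L = 1/10 + 3/20 + 23/100 + 31/100 + 11/25 + 14/25 + 1 = 279/100 = 2.79 bits/symbol.

2.79 bits/symbol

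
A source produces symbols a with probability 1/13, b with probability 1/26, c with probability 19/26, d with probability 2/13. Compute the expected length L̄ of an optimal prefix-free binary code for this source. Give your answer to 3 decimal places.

1.385 bits/symbol

Repeatedly combine the two least-probable nodes; the expected code length is the sum of the merged weights.
merge 1/26 + 1/13 → 3/26
merge 3/26 + 2/13 → 7/26
merge 7/26 + 19/26 → 1
L = 3/26 + 7/26 + 1 = 18/13 ≈ 1.385 bits/symbol.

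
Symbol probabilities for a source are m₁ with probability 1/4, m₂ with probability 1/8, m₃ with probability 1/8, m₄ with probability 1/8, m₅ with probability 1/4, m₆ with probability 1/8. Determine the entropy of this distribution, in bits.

Each probability is a power of 1/2, so log₂(1/p) is an integer.
H = Σ p·log₂(1/p) = 1/4·2 + 1/8·3 + 1/8·3 + 1/8·3 + 1/4·2 + 1/8·3 = 2.5 bits.

2.5 bits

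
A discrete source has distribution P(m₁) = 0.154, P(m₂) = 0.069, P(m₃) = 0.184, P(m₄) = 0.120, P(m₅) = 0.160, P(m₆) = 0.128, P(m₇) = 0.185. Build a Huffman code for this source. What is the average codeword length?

Repeatedly combine the two least-probable nodes; the expected code length is the sum of the merged weights.
merge 69/1000 + 3/25 → 189/1000
merge 16/125 + 77/500 → 141/500
merge 4/25 + 23/125 → 43/125
merge 37/200 + 189/1000 → 187/500
merge 141/500 + 43/125 → 313/500
merge 187/500 + 313/500 → 1
L = 189/1000 + 141/500 + 43/125 + 187/500 + 313/500 + 1 = 563/200 = 2.815 bits/symbol.

2.815 bits/symbol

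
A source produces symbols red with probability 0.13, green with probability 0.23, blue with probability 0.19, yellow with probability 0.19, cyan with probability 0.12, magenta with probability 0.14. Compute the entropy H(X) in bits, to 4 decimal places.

2.5449 bits

H = −Σ pᵢ log₂ pᵢ.
−0.13·log₂(0.13) = 0.3826
−0.23·log₂(0.23) = 0.4877
−0.19·log₂(0.19) = 0.4552
−0.19·log₂(0.19) = 0.4552
−0.12·log₂(0.12) = 0.3671
−0.14·log₂(0.14) = 0.3971
Sum ≈ 2.5449 → 2.5449 bits.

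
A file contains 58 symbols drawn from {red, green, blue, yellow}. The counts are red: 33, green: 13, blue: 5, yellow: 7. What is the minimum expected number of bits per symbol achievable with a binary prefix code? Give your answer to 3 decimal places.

Probabilities are the counts divided by 58.
Repeatedly combine the two least-probable nodes; the expected code length is the sum of the merged weights.
merge 5/58 + 7/58 → 6/29
merge 6/29 + 13/58 → 25/58
merge 25/58 + 33/58 → 1
L = 6/29 + 25/58 + 1 = 95/58 ≈ 1.638 bits/symbol.

1.638 bits/symbol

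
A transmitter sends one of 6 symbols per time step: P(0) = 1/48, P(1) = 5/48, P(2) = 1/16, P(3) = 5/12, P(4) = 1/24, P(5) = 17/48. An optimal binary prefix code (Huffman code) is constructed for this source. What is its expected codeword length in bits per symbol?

2 bits/symbol

Repeatedly combine the two least-probable nodes; the expected code length is the sum of the merged weights.
merge 1/48 + 1/24 → 1/16
merge 1/16 + 1/16 → 1/8
merge 5/48 + 1/8 → 11/48
merge 11/48 + 17/48 → 7/12
merge 5/12 + 7/12 → 1
L = 1/16 + 1/8 + 11/48 + 7/12 + 1 = 2 bits/symbol.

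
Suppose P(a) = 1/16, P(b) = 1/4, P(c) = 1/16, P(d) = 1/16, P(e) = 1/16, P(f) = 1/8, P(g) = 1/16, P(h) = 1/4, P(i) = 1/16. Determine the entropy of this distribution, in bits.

2.875 bits

Each probability is a power of 1/2, so log₂(1/p) is an integer.
H = Σ p·log₂(1/p) = 1/16·4 + 1/4·2 + 1/16·4 + 1/16·4 + 1/16·4 + 1/8·3 + 1/16·4 + 1/4·2 + 1/16·4 = 2.875 bits.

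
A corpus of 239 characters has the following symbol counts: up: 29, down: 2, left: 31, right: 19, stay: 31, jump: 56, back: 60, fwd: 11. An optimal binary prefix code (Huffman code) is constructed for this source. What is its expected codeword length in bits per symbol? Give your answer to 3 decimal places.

Probabilities are the counts divided by 239.
Repeatedly combine the two least-probable nodes; the expected code length is the sum of the merged weights.
merge 2/239 + 11/239 → 13/239
merge 13/239 + 19/239 → 32/239
merge 29/239 + 31/239 → 60/239
merge 31/239 + 32/239 → 63/239
merge 56/239 + 60/239 → 116/239
merge 60/239 + 63/239 → 123/239
merge 116/239 + 123/239 → 1
L = 13/239 + 32/239 + 60/239 + 63/239 + 116/239 + 123/239 + 1 = 646/239 ≈ 2.703 bits/symbol.

2.703 bits/symbol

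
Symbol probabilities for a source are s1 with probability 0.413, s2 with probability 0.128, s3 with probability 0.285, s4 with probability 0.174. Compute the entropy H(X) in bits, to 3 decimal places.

1.862 bits

H = −Σ pᵢ log₂ pᵢ.
−0.413·log₂(0.413) = 0.5269
−0.128·log₂(0.128) = 0.3796
−0.285·log₂(0.285) = 0.5161
−0.174·log₂(0.174) = 0.4390
Sum ≈ 1.8616 → 1.862 bits.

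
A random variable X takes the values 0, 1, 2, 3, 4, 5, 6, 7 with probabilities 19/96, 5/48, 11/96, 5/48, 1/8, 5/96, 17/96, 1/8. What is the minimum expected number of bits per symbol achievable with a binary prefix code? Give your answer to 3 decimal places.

2.958 bits/symbol

Repeatedly combine the two least-probable nodes; the expected code length is the sum of the merged weights.
merge 5/96 + 5/48 → 5/32
merge 5/48 + 11/96 → 7/32
merge 1/8 + 1/8 → 1/4
merge 5/32 + 17/96 → 1/3
merge 19/96 + 7/32 → 5/12
merge 1/4 + 1/3 → 7/12
merge 5/12 + 7/12 → 1
L = 5/32 + 7/32 + 1/4 + 1/3 + 5/12 + 7/12 + 1 = 71/24 ≈ 2.958 bits/symbol.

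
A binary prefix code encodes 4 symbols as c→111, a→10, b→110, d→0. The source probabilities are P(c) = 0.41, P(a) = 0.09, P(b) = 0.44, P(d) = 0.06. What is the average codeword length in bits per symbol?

2.79 bits/symbol

L̄ = Σ pᵢ·ℓᵢ = 0.41·3 + 0.09·2 + 0.44·3 + 0.06·1 = 2.79 bits/symbol.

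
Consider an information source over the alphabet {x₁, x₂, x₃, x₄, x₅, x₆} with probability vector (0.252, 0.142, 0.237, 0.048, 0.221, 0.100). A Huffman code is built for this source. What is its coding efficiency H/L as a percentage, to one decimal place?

Entropy H = −Σ p log₂ p ≈ 2.4170 bits.
Huffman merges: 6/125+1/10→37/250; 71/500+37/250→29/100; 221/1000+237/1000→229/500; 63/250+29/100→271/500; 229/500+271/500→1. L = 1219/500 ≈ 2.4380.
Efficiency = H/L = 2.4170/2.4380 = 99.1%.

99.1%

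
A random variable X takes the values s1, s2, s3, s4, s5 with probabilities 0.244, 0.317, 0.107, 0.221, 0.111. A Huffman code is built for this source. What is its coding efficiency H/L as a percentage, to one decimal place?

Entropy H = −Σ p log₂ p ≈ 2.2003 bits.
Huffman merges: 107/1000+111/1000→109/500; 109/500+221/1000→439/1000; 61/250+317/1000→561/1000; 439/1000+561/1000→1. L = 1109/500 ≈ 2.2180.
Efficiency = H/L = 2.2003/2.2180 = 99.2%.

99.2%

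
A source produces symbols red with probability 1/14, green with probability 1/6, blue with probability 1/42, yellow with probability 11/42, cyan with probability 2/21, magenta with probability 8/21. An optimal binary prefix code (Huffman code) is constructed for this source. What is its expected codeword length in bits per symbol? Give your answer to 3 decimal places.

Repeatedly combine the two least-probable nodes; the expected code length is the sum of the merged weights.
merge 1/42 + 1/14 → 2/21
merge 2/21 + 2/21 → 4/21
merge 1/6 + 4/21 → 5/14
merge 11/42 + 5/14 → 13/21
merge 8/21 + 13/21 → 1
L = 2/21 + 4/21 + 5/14 + 13/21 + 1 = 95/42 ≈ 2.262 bits/symbol.

2.262 bits/symbol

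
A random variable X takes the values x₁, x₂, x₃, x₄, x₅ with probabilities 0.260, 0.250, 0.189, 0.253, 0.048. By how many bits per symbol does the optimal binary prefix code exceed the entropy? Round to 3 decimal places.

Entropy H = −Σ p log₂ p ≈ 2.1715 bits.
Huffman merges: 6/125+189/1000→237/1000; 237/1000+1/4→487/1000; 253/1000+13/50→513/1000; 487/1000+513/1000→1. L = 2237/1000 ≈ 2.2370.
L − H = 2.2370 − 2.1715 = 0.066 bits.

0.066 bits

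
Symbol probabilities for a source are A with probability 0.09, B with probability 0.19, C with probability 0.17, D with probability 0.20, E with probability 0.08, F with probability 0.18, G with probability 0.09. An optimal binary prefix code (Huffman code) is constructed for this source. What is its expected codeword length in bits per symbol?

2.78 bits/symbol

Repeatedly combine the two least-probable nodes; the expected code length is the sum of the merged weights.
merge 2/25 + 9/100 → 17/100
merge 9/100 + 17/100 → 13/50
merge 17/100 + 9/50 → 7/20
merge 19/100 + 1/5 → 39/100
merge 13/50 + 7/20 → 61/100
merge 39/100 + 61/100 → 1
L = 17/100 + 13/50 + 7/20 + 39/100 + 61/100 + 1 = 139/50 = 2.78 bits/symbol.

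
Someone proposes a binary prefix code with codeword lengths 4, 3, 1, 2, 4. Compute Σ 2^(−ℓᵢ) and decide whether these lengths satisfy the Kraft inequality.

1; yes

With common denominator 2^4 = 16: Σ 2^(−ℓᵢ) = 1/16 + 2/16 + 8/16 + 4/16 + 1/16 = 16/16 = 1.
Kraft's inequality requires Σ ≤ 1; here Σ = 1 ≤ 1, so such a prefix code exists.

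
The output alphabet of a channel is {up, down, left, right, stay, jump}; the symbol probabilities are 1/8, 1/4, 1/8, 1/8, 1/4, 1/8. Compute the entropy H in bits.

2.5 bits

Each probability is a power of 1/2, so log₂(1/p) is an integer.
H = Σ p·log₂(1/p) = 1/8·3 + 1/4·2 + 1/8·3 + 1/8·3 + 1/4·2 + 1/8·3 = 2.5 bits.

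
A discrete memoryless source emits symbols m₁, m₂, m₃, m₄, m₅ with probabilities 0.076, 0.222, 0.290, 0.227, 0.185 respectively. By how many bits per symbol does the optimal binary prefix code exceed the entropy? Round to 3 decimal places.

Entropy H = −Σ p log₂ p ≈ 2.2185 bits.
Huffman merges: 19/250+37/200→261/1000; 111/500+227/1000→449/1000; 261/1000+29/100→551/1000; 449/1000+551/1000→1. L = 2261/1000 ≈ 2.2610.
L − H = 2.2610 − 2.2185 = 0.043 bits.

0.043 bits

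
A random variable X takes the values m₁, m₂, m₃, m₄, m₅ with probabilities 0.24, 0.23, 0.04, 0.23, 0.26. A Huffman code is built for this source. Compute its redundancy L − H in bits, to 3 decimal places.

0.109 bits

Entropy H = −Σ p log₂ p ≈ 2.1605 bits.
Huffman merges: 1/25+23/100→27/100; 23/100+6/25→47/100; 13/50+27/100→53/100; 47/100+53/100→1. L = 227/100 ≈ 2.2700.
L − H = 2.2700 − 2.1605 = 0.109 bits.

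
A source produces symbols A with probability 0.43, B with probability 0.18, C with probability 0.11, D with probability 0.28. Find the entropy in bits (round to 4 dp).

1.8334 bits

H = −Σ pᵢ log₂ pᵢ.
−0.43·log₂(0.43) = 0.5236
−0.18·log₂(0.18) = 0.4453
−0.11·log₂(0.11) = 0.3503
−0.28·log₂(0.28) = 0.5142
Sum ≈ 1.8334 → 1.8334 bits.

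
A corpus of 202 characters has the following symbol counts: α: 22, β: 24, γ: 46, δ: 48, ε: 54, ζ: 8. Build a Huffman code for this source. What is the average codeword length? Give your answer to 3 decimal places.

Probabilities are the counts divided by 202.
Repeatedly combine the two least-probable nodes; the expected code length is the sum of the merged weights.
merge 4/101 + 11/101 → 15/101
merge 12/101 + 15/101 → 27/101
merge 23/101 + 24/101 → 47/101
merge 27/101 + 27/101 → 54/101
merge 47/101 + 54/101 → 1
L = 15/101 + 27/101 + 47/101 + 54/101 + 1 = 244/101 ≈ 2.416 bits/symbol.

2.416 bits/symbol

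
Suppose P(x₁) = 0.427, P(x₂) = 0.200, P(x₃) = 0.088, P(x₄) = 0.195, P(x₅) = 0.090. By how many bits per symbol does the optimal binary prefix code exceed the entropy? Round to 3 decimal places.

0.054 bits

Entropy H = −Σ p log₂ p ≈ 2.0697 bits.
Huffman merges: 11/125+9/100→89/500; 89/500+39/200→373/1000; 1/5+373/1000→573/1000; 427/1000+573/1000→1. L = 531/250 ≈ 2.1240.
L − H = 2.1240 − 2.0697 = 0.054 bits.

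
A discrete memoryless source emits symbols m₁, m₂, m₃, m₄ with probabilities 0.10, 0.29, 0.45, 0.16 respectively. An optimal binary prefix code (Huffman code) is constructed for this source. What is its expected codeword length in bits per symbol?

1.81 bits/symbol

Repeatedly combine the two least-probable nodes; the expected code length is the sum of the merged weights.
merge 1/10 + 4/25 → 13/50
merge 13/50 + 29/100 → 11/20
merge 9/20 + 11/20 → 1
L = 13/50 + 11/20 + 1 = 181/100 = 1.81 bits/symbol.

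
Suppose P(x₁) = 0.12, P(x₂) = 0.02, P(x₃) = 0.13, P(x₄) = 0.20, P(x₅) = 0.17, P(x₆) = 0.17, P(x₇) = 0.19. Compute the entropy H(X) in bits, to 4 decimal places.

2.6514 bits

H = −Σ pᵢ log₂ pᵢ.
−0.12·log₂(0.12) = 0.3671
−0.02·log₂(0.02) = 0.1129
−0.13·log₂(0.13) = 0.3826
−0.20·log₂(0.20) = 0.4644
−0.17·log₂(0.17) = 0.4346
−0.17·log₂(0.17) = 0.4346
−0.19·log₂(0.19) = 0.4552
Sum ≈ 2.6514 → 2.6514 bits.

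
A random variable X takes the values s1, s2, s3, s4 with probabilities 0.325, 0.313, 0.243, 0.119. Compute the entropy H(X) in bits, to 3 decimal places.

H = −Σ pᵢ log₂ pᵢ.
−0.325·log₂(0.325) = 0.5270
−0.313·log₂(0.313) = 0.5245
−0.243·log₂(0.243) = 0.4960
−0.119·log₂(0.119) = 0.3654
Sum ≈ 1.9129 → 1.913 bits.

1.913 bits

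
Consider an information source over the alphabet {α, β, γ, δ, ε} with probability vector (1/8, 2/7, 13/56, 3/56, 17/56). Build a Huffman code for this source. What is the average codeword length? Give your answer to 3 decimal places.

2.179 bits/symbol

Repeatedly combine the two least-probable nodes; the expected code length is the sum of the merged weights.
merge 3/56 + 1/8 → 5/28
merge 5/28 + 13/56 → 23/56
merge 2/7 + 17/56 → 33/56
merge 23/56 + 33/56 → 1
L = 5/28 + 23/56 + 33/56 + 1 = 61/28 ≈ 2.179 bits/symbol.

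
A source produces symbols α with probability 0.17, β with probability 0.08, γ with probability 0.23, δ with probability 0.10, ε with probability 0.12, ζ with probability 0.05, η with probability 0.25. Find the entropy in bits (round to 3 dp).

H = −Σ pᵢ log₂ pᵢ.
−0.17·log₂(0.17) = 0.4346
−0.08·log₂(0.08) = 0.2915
−0.23·log₂(0.23) = 0.4877
−0.10·log₂(0.10) = 0.3322
−0.12·log₂(0.12) = 0.3671
−0.05·log₂(0.05) = 0.2161
−0.25·log₂(0.25) = 0.5000
Sum ≈ 2.6291 → 2.629 bits.

2.629 bits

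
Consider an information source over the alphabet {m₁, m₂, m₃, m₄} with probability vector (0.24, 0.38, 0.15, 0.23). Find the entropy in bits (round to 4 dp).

1.9228 bits

H = −Σ pᵢ log₂ pᵢ.
−0.24·log₂(0.24) = 0.4941
−0.38·log₂(0.38) = 0.5305
−0.15·log₂(0.15) = 0.4105
−0.23·log₂(0.23) = 0.4877
Sum ≈ 1.9228 → 1.9228 bits.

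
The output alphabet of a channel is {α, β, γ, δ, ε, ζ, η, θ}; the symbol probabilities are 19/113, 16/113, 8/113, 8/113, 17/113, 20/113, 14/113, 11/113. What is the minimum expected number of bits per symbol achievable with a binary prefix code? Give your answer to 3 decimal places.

Repeatedly combine the two least-probable nodes; the expected code length is the sum of the merged weights.
merge 8/113 + 8/113 → 16/113
merge 11/113 + 14/113 → 25/113
merge 16/113 + 16/113 → 32/113
merge 17/113 + 19/113 → 36/113
merge 20/113 + 25/113 → 45/113
merge 32/113 + 36/113 → 68/113
merge 45/113 + 68/113 → 1
L = 16/113 + 25/113 + 32/113 + 36/113 + 45/113 + 68/113 + 1 = 335/113 ≈ 2.965 bits/symbol.

2.965 bits/symbol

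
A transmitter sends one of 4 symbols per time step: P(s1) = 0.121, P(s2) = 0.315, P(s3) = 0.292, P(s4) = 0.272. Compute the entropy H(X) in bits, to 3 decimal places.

1.923 bits

H = −Σ pᵢ log₂ pᵢ.
−0.121·log₂(0.121) = 0.3687
−0.315·log₂(0.315) = 0.5250
−0.292·log₂(0.292) = 0.5186
−0.272·log₂(0.272) = 0.5109
Sum ≈ 1.9231 → 1.923 bits.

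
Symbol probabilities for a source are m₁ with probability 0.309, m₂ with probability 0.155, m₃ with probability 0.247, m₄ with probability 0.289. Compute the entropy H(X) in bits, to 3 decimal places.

H = −Σ pᵢ log₂ pᵢ.
−0.309·log₂(0.309) = 0.5235
−0.155·log₂(0.155) = 0.4169
−0.247·log₂(0.247) = 0.4983
−0.289·log₂(0.289) = 0.5176
Sum ≈ 1.9563 → 1.956 bits.

1.956 bits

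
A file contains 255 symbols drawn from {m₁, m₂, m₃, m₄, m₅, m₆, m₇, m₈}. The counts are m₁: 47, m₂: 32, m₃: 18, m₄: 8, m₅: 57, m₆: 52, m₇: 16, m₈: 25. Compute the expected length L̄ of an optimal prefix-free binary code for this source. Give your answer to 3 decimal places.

Probabilities are the counts divided by 255.
Repeatedly combine the two least-probable nodes; the expected code length is the sum of the merged weights.
merge 8/255 + 16/255 → 8/85
merge 6/85 + 8/85 → 14/85
merge 5/51 + 32/255 → 19/85
merge 14/85 + 47/255 → 89/255
merge 52/255 + 19/85 → 109/255
merge 19/85 + 89/255 → 146/255
merge 109/255 + 146/255 → 1
L = 8/85 + 14/85 + 19/85 + 89/255 + 109/255 + 146/255 + 1 = 722/255 ≈ 2.831 bits/symbol.

2.831 bits/symbol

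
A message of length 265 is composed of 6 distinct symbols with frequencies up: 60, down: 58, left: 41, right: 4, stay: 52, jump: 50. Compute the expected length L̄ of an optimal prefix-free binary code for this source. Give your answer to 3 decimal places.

Probabilities are the counts divided by 265.
Repeatedly combine the two least-probable nodes; the expected code length is the sum of the merged weights.
merge 4/265 + 41/265 → 9/53
merge 9/53 + 10/53 → 19/53
merge 52/265 + 58/265 → 22/53
merge 12/53 + 19/53 → 31/53
merge 22/53 + 31/53 → 1
L = 9/53 + 19/53 + 22/53 + 31/53 + 1 = 134/53 ≈ 2.528 bits/symbol.

2.528 bits/symbol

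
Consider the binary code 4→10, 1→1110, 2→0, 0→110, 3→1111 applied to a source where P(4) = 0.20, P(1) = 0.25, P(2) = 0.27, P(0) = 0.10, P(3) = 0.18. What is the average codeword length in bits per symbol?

2.69 bits/symbol

L̄ = Σ pᵢ·ℓᵢ = 0.20·2 + 0.25·4 + 0.27·1 + 0.10·3 + 0.18·4 = 2.69 bits/symbol.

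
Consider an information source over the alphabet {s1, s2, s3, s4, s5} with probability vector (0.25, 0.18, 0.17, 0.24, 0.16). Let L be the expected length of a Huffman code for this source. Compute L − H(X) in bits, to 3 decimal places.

Entropy H = −Σ p log₂ p ≈ 2.2970 bits.
Huffman merges: 4/25+17/100→33/100; 9/50+6/25→21/50; 1/4+33/100→29/50; 21/50+29/50→1. L = 233/100 ≈ 2.3300.
L − H = 2.3300 − 2.2970 = 0.033 bits.

0.033 bits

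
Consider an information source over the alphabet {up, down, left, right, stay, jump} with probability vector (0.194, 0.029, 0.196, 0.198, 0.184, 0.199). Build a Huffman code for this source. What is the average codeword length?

Repeatedly combine the two least-probable nodes; the expected code length is the sum of the merged weights.
merge 29/1000 + 23/125 → 213/1000
merge 97/500 + 49/250 → 39/100
merge 99/500 + 199/1000 → 397/1000
merge 213/1000 + 39/100 → 603/1000
merge 397/1000 + 603/1000 → 1
L = 213/1000 + 39/100 + 397/1000 + 603/1000 + 1 = 2603/1000 = 2.603 bits/symbol.

2.603 bits/symbol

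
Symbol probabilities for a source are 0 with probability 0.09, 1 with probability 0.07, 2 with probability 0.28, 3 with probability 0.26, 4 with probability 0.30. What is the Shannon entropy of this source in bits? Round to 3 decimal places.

2.122 bits

H = −Σ pᵢ log₂ pᵢ.
−0.09·log₂(0.09) = 0.3127
−0.07·log₂(0.07) = 0.2686
−0.28·log₂(0.28) = 0.5142
−0.26·log₂(0.26) = 0.5053
−0.30·log₂(0.30) = 0.5211
Sum ≈ 2.1218 → 2.122 bits.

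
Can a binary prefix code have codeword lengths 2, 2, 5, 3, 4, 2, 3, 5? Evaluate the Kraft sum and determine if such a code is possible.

1.125; no

With common denominator 2^5 = 32: Σ 2^(−ℓᵢ) = 8/32 + 8/32 + 1/32 + 4/32 + 2/32 + 8/32 + 4/32 + 1/32 = 36/32 = 1.125.
Kraft's inequality requires Σ ≤ 1; here Σ = 1.125 > 1, so no such prefix code exists.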